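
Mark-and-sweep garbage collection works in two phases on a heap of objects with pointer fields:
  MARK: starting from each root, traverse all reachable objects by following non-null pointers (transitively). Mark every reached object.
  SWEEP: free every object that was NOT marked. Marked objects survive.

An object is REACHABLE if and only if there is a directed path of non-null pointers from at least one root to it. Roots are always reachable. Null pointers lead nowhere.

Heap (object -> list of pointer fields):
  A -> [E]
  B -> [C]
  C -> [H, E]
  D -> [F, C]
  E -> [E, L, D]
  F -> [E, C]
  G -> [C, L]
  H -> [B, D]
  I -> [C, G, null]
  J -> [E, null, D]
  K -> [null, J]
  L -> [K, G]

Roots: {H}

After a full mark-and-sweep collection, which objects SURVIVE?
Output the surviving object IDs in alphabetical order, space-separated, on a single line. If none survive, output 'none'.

Answer: B C D E F G H J K L

Derivation:
Roots: H
Mark H: refs=B D, marked=H
Mark B: refs=C, marked=B H
Mark D: refs=F C, marked=B D H
Mark C: refs=H E, marked=B C D H
Mark F: refs=E C, marked=B C D F H
Mark E: refs=E L D, marked=B C D E F H
Mark L: refs=K G, marked=B C D E F H L
Mark K: refs=null J, marked=B C D E F H K L
Mark G: refs=C L, marked=B C D E F G H K L
Mark J: refs=E null D, marked=B C D E F G H J K L
Unmarked (collected): A I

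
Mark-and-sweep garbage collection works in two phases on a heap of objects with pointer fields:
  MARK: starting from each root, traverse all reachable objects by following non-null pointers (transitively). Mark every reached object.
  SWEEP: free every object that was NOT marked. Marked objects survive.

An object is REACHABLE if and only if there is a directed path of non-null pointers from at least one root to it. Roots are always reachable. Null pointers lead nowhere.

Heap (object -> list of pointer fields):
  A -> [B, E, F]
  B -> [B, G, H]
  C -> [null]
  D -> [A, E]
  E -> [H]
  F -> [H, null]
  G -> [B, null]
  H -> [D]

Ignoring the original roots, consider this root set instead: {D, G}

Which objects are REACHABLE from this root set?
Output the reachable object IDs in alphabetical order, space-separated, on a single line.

Roots: D G
Mark D: refs=A E, marked=D
Mark G: refs=B null, marked=D G
Mark A: refs=B E F, marked=A D G
Mark E: refs=H, marked=A D E G
Mark B: refs=B G H, marked=A B D E G
Mark F: refs=H null, marked=A B D E F G
Mark H: refs=D, marked=A B D E F G H
Unmarked (collected): C

Answer: A B D E F G H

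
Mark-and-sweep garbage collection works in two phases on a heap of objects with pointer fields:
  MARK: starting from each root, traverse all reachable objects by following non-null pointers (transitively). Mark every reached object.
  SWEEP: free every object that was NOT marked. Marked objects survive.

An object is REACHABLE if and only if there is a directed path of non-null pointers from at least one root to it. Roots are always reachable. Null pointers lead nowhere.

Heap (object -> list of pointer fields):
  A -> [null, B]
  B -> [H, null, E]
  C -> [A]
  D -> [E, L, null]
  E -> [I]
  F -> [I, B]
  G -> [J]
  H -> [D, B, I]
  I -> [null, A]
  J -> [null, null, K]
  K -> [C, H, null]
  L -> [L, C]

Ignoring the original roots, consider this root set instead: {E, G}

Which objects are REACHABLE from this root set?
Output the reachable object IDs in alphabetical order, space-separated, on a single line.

Answer: A B C D E G H I J K L

Derivation:
Roots: E G
Mark E: refs=I, marked=E
Mark G: refs=J, marked=E G
Mark I: refs=null A, marked=E G I
Mark J: refs=null null K, marked=E G I J
Mark A: refs=null B, marked=A E G I J
Mark K: refs=C H null, marked=A E G I J K
Mark B: refs=H null E, marked=A B E G I J K
Mark C: refs=A, marked=A B C E G I J K
Mark H: refs=D B I, marked=A B C E G H I J K
Mark D: refs=E L null, marked=A B C D E G H I J K
Mark L: refs=L C, marked=A B C D E G H I J K L
Unmarked (collected): F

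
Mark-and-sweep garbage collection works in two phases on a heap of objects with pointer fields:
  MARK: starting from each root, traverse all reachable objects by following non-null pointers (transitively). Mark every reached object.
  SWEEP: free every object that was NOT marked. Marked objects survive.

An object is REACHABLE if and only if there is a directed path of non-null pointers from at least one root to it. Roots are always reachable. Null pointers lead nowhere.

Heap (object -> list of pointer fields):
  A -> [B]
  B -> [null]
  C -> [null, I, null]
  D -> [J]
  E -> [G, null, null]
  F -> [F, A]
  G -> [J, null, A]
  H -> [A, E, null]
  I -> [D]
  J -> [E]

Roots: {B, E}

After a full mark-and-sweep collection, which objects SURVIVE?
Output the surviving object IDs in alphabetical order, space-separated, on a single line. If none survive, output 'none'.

Answer: A B E G J

Derivation:
Roots: B E
Mark B: refs=null, marked=B
Mark E: refs=G null null, marked=B E
Mark G: refs=J null A, marked=B E G
Mark J: refs=E, marked=B E G J
Mark A: refs=B, marked=A B E G J
Unmarked (collected): C D F H I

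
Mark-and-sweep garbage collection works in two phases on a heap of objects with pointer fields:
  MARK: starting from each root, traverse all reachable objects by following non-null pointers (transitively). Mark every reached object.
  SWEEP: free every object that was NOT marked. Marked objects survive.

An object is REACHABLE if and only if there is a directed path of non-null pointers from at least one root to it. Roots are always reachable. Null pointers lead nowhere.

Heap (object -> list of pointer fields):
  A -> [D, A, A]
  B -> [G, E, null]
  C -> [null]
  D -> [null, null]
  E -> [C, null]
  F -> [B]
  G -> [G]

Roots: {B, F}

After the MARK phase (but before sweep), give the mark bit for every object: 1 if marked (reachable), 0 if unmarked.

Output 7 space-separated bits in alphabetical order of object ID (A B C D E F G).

Answer: 0 1 1 0 1 1 1

Derivation:
Roots: B F
Mark B: refs=G E null, marked=B
Mark F: refs=B, marked=B F
Mark G: refs=G, marked=B F G
Mark E: refs=C null, marked=B E F G
Mark C: refs=null, marked=B C E F G
Unmarked (collected): A D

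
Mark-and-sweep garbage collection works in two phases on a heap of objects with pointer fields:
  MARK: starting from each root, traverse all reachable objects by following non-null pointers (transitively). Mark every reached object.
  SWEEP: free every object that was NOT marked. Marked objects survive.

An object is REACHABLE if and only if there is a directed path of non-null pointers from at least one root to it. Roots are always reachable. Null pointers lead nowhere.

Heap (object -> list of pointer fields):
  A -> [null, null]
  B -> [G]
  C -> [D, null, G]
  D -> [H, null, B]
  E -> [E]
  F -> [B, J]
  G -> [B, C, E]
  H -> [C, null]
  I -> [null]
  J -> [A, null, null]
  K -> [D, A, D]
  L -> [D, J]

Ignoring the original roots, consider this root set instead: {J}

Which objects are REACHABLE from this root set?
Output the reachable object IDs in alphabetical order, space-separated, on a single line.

Answer: A J

Derivation:
Roots: J
Mark J: refs=A null null, marked=J
Mark A: refs=null null, marked=A J
Unmarked (collected): B C D E F G H I K L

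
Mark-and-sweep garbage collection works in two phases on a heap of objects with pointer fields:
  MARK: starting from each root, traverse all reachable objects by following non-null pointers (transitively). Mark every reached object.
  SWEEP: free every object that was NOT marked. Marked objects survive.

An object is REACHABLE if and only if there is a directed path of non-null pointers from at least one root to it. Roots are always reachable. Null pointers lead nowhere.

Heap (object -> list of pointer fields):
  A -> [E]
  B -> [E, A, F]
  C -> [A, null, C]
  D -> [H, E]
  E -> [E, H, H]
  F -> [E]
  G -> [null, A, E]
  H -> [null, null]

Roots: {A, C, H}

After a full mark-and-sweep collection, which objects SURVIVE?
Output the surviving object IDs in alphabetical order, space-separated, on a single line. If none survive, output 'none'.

Roots: A C H
Mark A: refs=E, marked=A
Mark C: refs=A null C, marked=A C
Mark H: refs=null null, marked=A C H
Mark E: refs=E H H, marked=A C E H
Unmarked (collected): B D F G

Answer: A C E H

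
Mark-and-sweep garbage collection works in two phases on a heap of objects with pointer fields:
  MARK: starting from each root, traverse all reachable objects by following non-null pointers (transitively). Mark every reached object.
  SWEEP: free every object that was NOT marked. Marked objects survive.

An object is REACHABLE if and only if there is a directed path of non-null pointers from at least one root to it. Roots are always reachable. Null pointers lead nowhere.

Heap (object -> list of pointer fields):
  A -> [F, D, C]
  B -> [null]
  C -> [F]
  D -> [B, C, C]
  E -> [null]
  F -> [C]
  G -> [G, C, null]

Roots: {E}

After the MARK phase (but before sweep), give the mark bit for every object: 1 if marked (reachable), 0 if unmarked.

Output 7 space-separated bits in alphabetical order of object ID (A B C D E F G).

Answer: 0 0 0 0 1 0 0

Derivation:
Roots: E
Mark E: refs=null, marked=E
Unmarked (collected): A B C D F G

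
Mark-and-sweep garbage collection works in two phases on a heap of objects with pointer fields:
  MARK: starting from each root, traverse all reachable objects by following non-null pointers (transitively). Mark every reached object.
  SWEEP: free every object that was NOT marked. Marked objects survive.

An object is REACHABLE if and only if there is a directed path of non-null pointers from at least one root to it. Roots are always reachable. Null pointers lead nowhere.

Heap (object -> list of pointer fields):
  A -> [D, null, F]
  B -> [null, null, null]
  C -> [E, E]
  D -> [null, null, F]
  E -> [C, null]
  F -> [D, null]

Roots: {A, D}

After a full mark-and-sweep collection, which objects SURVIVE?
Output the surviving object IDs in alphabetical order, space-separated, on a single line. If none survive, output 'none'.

Roots: A D
Mark A: refs=D null F, marked=A
Mark D: refs=null null F, marked=A D
Mark F: refs=D null, marked=A D F
Unmarked (collected): B C E

Answer: A D F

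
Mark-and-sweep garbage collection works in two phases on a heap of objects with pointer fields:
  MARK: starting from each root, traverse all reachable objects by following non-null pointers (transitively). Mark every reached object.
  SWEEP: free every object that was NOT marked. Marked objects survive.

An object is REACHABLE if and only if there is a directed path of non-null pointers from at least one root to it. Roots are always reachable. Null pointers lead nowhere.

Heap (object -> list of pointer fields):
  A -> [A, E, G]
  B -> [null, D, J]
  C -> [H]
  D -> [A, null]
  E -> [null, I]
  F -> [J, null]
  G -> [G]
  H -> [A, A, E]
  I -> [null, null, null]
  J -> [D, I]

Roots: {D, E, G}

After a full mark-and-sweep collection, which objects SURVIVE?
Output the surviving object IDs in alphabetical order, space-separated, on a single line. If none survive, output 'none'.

Roots: D E G
Mark D: refs=A null, marked=D
Mark E: refs=null I, marked=D E
Mark G: refs=G, marked=D E G
Mark A: refs=A E G, marked=A D E G
Mark I: refs=null null null, marked=A D E G I
Unmarked (collected): B C F H J

Answer: A D E G I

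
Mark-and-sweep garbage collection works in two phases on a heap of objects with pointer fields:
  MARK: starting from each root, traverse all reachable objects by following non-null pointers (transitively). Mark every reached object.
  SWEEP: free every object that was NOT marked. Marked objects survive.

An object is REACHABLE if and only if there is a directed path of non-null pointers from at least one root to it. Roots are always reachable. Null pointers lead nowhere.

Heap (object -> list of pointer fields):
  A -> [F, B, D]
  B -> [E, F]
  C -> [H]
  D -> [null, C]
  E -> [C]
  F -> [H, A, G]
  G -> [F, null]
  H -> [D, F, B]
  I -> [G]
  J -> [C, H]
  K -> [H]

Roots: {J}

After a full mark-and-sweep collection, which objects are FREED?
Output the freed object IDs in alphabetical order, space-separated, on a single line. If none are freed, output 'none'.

Roots: J
Mark J: refs=C H, marked=J
Mark C: refs=H, marked=C J
Mark H: refs=D F B, marked=C H J
Mark D: refs=null C, marked=C D H J
Mark F: refs=H A G, marked=C D F H J
Mark B: refs=E F, marked=B C D F H J
Mark A: refs=F B D, marked=A B C D F H J
Mark G: refs=F null, marked=A B C D F G H J
Mark E: refs=C, marked=A B C D E F G H J
Unmarked (collected): I K

Answer: I K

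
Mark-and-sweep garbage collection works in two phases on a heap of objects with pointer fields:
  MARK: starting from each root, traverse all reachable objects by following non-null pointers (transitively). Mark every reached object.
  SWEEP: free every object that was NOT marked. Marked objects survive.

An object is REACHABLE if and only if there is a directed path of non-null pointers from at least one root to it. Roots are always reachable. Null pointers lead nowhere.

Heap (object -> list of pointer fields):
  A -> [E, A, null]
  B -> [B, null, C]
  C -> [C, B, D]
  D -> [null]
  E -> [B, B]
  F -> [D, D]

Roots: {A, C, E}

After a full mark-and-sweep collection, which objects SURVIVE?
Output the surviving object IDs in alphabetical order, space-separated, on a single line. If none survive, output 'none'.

Answer: A B C D E

Derivation:
Roots: A C E
Mark A: refs=E A null, marked=A
Mark C: refs=C B D, marked=A C
Mark E: refs=B B, marked=A C E
Mark B: refs=B null C, marked=A B C E
Mark D: refs=null, marked=A B C D E
Unmarked (collected): F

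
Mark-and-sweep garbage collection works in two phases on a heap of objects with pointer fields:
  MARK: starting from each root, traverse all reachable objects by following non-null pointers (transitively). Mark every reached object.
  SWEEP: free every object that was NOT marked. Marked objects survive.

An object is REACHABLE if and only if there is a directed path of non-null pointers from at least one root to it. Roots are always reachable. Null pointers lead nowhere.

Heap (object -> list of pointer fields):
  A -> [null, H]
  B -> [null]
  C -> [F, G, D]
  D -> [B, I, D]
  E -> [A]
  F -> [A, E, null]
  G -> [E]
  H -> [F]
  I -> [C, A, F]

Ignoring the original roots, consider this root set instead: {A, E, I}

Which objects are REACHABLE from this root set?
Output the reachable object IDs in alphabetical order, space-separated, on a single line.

Roots: A E I
Mark A: refs=null H, marked=A
Mark E: refs=A, marked=A E
Mark I: refs=C A F, marked=A E I
Mark H: refs=F, marked=A E H I
Mark C: refs=F G D, marked=A C E H I
Mark F: refs=A E null, marked=A C E F H I
Mark G: refs=E, marked=A C E F G H I
Mark D: refs=B I D, marked=A C D E F G H I
Mark B: refs=null, marked=A B C D E F G H I
Unmarked (collected): (none)

Answer: A B C D E F G H I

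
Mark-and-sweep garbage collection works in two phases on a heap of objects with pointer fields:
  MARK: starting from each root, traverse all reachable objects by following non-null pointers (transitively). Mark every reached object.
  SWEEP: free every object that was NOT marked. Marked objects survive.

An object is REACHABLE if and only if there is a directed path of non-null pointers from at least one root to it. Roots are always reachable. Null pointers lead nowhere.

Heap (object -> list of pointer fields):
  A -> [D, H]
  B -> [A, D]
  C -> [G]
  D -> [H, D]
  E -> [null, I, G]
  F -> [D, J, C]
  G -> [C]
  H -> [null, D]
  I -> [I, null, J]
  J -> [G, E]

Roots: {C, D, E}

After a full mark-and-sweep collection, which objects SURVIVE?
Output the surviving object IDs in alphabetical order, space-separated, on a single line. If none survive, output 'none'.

Roots: C D E
Mark C: refs=G, marked=C
Mark D: refs=H D, marked=C D
Mark E: refs=null I G, marked=C D E
Mark G: refs=C, marked=C D E G
Mark H: refs=null D, marked=C D E G H
Mark I: refs=I null J, marked=C D E G H I
Mark J: refs=G E, marked=C D E G H I J
Unmarked (collected): A B F

Answer: C D E G H I J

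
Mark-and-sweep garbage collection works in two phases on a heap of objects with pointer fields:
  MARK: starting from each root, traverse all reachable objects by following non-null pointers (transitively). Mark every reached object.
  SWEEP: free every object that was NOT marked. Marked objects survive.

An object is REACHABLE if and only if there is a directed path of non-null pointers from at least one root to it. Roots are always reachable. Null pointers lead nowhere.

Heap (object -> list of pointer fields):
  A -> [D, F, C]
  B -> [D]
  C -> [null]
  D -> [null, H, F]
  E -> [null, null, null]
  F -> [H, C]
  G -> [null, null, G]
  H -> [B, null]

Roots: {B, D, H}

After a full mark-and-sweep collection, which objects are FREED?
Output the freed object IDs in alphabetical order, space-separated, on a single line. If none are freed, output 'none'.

Roots: B D H
Mark B: refs=D, marked=B
Mark D: refs=null H F, marked=B D
Mark H: refs=B null, marked=B D H
Mark F: refs=H C, marked=B D F H
Mark C: refs=null, marked=B C D F H
Unmarked (collected): A E G

Answer: A E G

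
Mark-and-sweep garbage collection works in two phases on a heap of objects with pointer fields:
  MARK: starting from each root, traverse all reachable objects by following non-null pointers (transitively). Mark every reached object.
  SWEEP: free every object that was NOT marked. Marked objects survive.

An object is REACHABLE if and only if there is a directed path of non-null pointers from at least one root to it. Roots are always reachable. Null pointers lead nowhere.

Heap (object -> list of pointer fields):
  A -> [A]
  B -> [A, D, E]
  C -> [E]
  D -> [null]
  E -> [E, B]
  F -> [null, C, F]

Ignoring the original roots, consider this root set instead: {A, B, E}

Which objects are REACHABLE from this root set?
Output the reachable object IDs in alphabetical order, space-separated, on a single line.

Answer: A B D E

Derivation:
Roots: A B E
Mark A: refs=A, marked=A
Mark B: refs=A D E, marked=A B
Mark E: refs=E B, marked=A B E
Mark D: refs=null, marked=A B D E
Unmarked (collected): C F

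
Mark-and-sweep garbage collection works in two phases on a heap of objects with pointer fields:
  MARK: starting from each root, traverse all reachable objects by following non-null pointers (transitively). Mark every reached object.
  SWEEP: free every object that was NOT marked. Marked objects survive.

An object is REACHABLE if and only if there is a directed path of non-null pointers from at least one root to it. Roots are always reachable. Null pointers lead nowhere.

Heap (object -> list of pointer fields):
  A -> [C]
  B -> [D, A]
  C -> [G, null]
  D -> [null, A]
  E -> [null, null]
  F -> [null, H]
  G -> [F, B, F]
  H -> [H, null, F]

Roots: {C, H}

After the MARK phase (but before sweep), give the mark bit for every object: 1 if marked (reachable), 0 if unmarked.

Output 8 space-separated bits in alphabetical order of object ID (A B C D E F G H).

Roots: C H
Mark C: refs=G null, marked=C
Mark H: refs=H null F, marked=C H
Mark G: refs=F B F, marked=C G H
Mark F: refs=null H, marked=C F G H
Mark B: refs=D A, marked=B C F G H
Mark D: refs=null A, marked=B C D F G H
Mark A: refs=C, marked=A B C D F G H
Unmarked (collected): E

Answer: 1 1 1 1 0 1 1 1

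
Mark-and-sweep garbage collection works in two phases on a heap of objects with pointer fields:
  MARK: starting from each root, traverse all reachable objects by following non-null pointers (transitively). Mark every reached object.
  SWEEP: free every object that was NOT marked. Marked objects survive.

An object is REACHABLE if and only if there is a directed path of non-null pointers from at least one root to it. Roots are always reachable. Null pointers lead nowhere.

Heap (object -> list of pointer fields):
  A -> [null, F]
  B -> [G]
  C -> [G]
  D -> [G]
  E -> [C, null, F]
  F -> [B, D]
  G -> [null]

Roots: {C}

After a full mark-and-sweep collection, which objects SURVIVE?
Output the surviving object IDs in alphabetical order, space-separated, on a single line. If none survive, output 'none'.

Answer: C G

Derivation:
Roots: C
Mark C: refs=G, marked=C
Mark G: refs=null, marked=C G
Unmarked (collected): A B D E F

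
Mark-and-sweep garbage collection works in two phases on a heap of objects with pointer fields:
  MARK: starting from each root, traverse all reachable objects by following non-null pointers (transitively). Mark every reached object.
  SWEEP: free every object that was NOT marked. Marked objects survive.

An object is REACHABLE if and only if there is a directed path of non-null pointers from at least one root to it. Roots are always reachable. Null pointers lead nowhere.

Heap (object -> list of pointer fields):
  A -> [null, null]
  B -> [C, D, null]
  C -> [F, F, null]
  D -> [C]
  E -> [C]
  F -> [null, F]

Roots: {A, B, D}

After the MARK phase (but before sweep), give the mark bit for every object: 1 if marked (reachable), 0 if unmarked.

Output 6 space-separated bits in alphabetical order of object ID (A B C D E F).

Roots: A B D
Mark A: refs=null null, marked=A
Mark B: refs=C D null, marked=A B
Mark D: refs=C, marked=A B D
Mark C: refs=F F null, marked=A B C D
Mark F: refs=null F, marked=A B C D F
Unmarked (collected): E

Answer: 1 1 1 1 0 1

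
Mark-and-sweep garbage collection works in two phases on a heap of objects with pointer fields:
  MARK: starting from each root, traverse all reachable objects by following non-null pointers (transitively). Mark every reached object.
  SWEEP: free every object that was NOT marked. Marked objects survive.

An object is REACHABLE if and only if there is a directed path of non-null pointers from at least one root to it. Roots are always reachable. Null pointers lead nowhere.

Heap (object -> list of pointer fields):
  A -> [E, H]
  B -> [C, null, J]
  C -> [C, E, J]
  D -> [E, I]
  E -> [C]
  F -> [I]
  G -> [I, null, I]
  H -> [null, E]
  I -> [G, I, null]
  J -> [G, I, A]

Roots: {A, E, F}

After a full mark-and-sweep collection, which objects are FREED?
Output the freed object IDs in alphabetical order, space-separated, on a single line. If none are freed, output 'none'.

Answer: B D

Derivation:
Roots: A E F
Mark A: refs=E H, marked=A
Mark E: refs=C, marked=A E
Mark F: refs=I, marked=A E F
Mark H: refs=null E, marked=A E F H
Mark C: refs=C E J, marked=A C E F H
Mark I: refs=G I null, marked=A C E F H I
Mark J: refs=G I A, marked=A C E F H I J
Mark G: refs=I null I, marked=A C E F G H I J
Unmarked (collected): B D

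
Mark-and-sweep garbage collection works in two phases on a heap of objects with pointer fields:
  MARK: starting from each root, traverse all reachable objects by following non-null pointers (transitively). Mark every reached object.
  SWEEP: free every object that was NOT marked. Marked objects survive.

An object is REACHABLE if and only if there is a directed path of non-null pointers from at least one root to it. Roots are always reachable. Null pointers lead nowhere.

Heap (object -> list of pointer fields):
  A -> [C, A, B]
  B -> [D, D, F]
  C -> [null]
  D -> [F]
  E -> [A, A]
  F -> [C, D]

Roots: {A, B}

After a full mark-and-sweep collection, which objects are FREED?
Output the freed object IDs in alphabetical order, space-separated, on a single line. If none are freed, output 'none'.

Roots: A B
Mark A: refs=C A B, marked=A
Mark B: refs=D D F, marked=A B
Mark C: refs=null, marked=A B C
Mark D: refs=F, marked=A B C D
Mark F: refs=C D, marked=A B C D F
Unmarked (collected): E

Answer: E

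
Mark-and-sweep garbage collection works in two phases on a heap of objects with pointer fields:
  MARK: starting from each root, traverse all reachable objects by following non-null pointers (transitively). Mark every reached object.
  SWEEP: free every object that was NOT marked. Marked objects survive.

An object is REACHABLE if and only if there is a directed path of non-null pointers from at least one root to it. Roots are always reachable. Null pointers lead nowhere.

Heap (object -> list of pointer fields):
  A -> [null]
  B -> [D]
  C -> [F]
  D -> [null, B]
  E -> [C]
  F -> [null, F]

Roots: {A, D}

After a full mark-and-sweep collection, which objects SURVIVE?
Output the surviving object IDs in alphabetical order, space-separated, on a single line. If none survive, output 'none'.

Answer: A B D

Derivation:
Roots: A D
Mark A: refs=null, marked=A
Mark D: refs=null B, marked=A D
Mark B: refs=D, marked=A B D
Unmarked (collected): C E F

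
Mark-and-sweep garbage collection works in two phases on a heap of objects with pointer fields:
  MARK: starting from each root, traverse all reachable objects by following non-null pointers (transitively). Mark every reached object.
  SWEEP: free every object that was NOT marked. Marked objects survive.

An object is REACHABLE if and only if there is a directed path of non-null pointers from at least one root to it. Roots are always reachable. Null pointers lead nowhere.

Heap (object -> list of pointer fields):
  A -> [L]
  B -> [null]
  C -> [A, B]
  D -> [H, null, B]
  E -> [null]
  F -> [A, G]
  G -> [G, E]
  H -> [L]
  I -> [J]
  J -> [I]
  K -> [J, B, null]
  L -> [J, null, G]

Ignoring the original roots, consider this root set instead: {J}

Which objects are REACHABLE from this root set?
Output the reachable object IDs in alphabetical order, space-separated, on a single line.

Answer: I J

Derivation:
Roots: J
Mark J: refs=I, marked=J
Mark I: refs=J, marked=I J
Unmarked (collected): A B C D E F G H K L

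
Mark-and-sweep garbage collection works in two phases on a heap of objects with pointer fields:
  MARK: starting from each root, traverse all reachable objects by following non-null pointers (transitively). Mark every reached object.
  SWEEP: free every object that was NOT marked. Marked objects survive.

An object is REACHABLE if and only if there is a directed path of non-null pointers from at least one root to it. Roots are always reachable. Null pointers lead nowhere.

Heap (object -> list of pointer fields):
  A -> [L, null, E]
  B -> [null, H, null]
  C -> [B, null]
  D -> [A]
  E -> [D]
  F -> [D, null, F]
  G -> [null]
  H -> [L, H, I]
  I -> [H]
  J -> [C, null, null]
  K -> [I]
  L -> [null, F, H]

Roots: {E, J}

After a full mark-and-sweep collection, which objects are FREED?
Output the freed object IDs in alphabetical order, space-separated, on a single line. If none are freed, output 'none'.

Roots: E J
Mark E: refs=D, marked=E
Mark J: refs=C null null, marked=E J
Mark D: refs=A, marked=D E J
Mark C: refs=B null, marked=C D E J
Mark A: refs=L null E, marked=A C D E J
Mark B: refs=null H null, marked=A B C D E J
Mark L: refs=null F H, marked=A B C D E J L
Mark H: refs=L H I, marked=A B C D E H J L
Mark F: refs=D null F, marked=A B C D E F H J L
Mark I: refs=H, marked=A B C D E F H I J L
Unmarked (collected): G K

Answer: G K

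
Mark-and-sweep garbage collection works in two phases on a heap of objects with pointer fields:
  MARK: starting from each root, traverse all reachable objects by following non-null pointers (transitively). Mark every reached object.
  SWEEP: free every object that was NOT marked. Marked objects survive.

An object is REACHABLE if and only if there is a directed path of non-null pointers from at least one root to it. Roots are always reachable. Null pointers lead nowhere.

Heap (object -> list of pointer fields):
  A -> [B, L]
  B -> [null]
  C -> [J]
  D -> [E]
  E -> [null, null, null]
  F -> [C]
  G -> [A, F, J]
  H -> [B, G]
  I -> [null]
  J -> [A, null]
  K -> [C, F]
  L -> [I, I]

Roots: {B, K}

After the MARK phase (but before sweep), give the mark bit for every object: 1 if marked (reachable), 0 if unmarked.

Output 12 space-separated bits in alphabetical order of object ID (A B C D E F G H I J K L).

Roots: B K
Mark B: refs=null, marked=B
Mark K: refs=C F, marked=B K
Mark C: refs=J, marked=B C K
Mark F: refs=C, marked=B C F K
Mark J: refs=A null, marked=B C F J K
Mark A: refs=B L, marked=A B C F J K
Mark L: refs=I I, marked=A B C F J K L
Mark I: refs=null, marked=A B C F I J K L
Unmarked (collected): D E G H

Answer: 1 1 1 0 0 1 0 0 1 1 1 1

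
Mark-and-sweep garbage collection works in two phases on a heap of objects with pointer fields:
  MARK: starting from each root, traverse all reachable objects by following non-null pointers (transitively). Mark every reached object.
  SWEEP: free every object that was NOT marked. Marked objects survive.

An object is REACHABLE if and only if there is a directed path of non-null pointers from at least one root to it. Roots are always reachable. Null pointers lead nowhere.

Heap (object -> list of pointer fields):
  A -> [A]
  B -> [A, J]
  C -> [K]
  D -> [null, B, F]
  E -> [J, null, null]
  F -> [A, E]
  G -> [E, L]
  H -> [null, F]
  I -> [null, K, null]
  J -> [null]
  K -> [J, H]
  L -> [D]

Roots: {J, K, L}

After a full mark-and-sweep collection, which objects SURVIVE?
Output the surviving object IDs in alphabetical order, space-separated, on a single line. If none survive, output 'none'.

Roots: J K L
Mark J: refs=null, marked=J
Mark K: refs=J H, marked=J K
Mark L: refs=D, marked=J K L
Mark H: refs=null F, marked=H J K L
Mark D: refs=null B F, marked=D H J K L
Mark F: refs=A E, marked=D F H J K L
Mark B: refs=A J, marked=B D F H J K L
Mark A: refs=A, marked=A B D F H J K L
Mark E: refs=J null null, marked=A B D E F H J K L
Unmarked (collected): C G I

Answer: A B D E F H J K L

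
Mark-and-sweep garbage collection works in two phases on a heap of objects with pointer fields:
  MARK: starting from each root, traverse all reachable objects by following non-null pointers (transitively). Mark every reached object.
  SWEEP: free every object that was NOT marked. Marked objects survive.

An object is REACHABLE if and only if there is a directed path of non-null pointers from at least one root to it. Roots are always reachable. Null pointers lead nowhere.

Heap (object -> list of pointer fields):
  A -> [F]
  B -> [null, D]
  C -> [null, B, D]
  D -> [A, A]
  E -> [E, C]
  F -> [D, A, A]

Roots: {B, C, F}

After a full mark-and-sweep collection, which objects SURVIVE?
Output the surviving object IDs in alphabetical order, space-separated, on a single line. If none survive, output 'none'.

Roots: B C F
Mark B: refs=null D, marked=B
Mark C: refs=null B D, marked=B C
Mark F: refs=D A A, marked=B C F
Mark D: refs=A A, marked=B C D F
Mark A: refs=F, marked=A B C D F
Unmarked (collected): E

Answer: A B C D F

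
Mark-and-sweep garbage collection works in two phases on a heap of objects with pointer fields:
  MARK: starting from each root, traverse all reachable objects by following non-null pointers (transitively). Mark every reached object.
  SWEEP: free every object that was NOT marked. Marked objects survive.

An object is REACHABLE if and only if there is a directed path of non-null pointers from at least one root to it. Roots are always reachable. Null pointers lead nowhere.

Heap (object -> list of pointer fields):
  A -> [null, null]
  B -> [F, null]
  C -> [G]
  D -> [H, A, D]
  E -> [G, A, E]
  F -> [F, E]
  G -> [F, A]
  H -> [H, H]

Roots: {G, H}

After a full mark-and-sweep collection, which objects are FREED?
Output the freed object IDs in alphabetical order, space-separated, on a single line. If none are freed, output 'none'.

Answer: B C D

Derivation:
Roots: G H
Mark G: refs=F A, marked=G
Mark H: refs=H H, marked=G H
Mark F: refs=F E, marked=F G H
Mark A: refs=null null, marked=A F G H
Mark E: refs=G A E, marked=A E F G H
Unmarked (collected): B C D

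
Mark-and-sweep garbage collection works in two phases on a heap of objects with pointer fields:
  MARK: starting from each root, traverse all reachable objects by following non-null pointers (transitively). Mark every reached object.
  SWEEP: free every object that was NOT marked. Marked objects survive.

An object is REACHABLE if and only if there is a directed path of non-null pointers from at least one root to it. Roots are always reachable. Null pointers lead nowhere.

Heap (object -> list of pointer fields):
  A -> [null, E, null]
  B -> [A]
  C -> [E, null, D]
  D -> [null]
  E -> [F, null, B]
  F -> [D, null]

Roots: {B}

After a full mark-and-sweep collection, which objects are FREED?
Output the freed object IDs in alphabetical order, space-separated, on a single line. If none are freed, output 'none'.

Answer: C

Derivation:
Roots: B
Mark B: refs=A, marked=B
Mark A: refs=null E null, marked=A B
Mark E: refs=F null B, marked=A B E
Mark F: refs=D null, marked=A B E F
Mark D: refs=null, marked=A B D E F
Unmarked (collected): C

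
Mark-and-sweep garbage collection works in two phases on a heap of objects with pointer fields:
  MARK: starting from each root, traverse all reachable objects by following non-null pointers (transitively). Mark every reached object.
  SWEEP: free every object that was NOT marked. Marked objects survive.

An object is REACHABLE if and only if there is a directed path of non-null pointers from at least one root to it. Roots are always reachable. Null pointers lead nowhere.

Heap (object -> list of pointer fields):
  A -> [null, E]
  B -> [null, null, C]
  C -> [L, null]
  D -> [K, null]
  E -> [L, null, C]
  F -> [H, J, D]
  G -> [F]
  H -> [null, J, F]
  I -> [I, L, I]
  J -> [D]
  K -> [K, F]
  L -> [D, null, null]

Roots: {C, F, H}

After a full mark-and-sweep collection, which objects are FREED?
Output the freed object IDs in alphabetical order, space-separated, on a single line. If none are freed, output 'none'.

Answer: A B E G I

Derivation:
Roots: C F H
Mark C: refs=L null, marked=C
Mark F: refs=H J D, marked=C F
Mark H: refs=null J F, marked=C F H
Mark L: refs=D null null, marked=C F H L
Mark J: refs=D, marked=C F H J L
Mark D: refs=K null, marked=C D F H J L
Mark K: refs=K F, marked=C D F H J K L
Unmarked (collected): A B E G I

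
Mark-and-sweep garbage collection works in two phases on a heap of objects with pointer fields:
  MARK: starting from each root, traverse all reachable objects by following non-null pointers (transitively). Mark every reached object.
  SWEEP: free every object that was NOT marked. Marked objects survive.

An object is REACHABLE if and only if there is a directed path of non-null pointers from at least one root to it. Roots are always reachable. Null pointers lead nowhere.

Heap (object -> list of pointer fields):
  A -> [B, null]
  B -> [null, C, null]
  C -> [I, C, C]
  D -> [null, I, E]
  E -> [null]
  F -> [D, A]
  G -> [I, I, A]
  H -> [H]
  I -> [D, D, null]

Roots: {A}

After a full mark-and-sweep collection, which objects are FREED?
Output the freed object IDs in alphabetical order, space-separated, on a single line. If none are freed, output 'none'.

Roots: A
Mark A: refs=B null, marked=A
Mark B: refs=null C null, marked=A B
Mark C: refs=I C C, marked=A B C
Mark I: refs=D D null, marked=A B C I
Mark D: refs=null I E, marked=A B C D I
Mark E: refs=null, marked=A B C D E I
Unmarked (collected): F G H

Answer: F G H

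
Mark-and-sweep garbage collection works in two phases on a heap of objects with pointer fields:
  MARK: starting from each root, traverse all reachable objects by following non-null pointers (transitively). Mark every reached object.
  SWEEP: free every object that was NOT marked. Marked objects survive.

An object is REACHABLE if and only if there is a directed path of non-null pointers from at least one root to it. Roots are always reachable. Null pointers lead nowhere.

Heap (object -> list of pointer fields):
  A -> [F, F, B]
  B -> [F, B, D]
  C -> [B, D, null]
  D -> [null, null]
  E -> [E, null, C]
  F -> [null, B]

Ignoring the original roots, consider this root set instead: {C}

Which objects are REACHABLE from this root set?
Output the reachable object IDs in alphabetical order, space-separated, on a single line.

Answer: B C D F

Derivation:
Roots: C
Mark C: refs=B D null, marked=C
Mark B: refs=F B D, marked=B C
Mark D: refs=null null, marked=B C D
Mark F: refs=null B, marked=B C D F
Unmarked (collected): A E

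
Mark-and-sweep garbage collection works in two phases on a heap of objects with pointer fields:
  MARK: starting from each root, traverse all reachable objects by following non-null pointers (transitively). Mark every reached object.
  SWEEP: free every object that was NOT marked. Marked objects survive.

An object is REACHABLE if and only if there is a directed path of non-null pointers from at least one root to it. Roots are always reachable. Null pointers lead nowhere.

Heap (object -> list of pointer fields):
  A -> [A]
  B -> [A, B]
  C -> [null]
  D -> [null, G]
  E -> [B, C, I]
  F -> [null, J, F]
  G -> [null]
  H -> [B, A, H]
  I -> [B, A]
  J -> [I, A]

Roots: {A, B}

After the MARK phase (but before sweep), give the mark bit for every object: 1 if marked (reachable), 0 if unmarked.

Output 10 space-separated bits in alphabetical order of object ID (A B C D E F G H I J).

Roots: A B
Mark A: refs=A, marked=A
Mark B: refs=A B, marked=A B
Unmarked (collected): C D E F G H I J

Answer: 1 1 0 0 0 0 0 0 0 0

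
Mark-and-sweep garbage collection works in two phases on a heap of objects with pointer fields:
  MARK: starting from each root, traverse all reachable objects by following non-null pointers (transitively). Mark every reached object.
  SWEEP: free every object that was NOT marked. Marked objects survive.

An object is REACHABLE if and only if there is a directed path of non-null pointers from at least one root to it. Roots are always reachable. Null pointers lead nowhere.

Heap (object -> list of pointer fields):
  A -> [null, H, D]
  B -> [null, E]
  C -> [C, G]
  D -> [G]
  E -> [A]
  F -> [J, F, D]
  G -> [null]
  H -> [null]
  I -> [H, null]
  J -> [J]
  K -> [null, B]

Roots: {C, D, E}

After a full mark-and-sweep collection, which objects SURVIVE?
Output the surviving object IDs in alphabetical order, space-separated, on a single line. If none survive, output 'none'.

Roots: C D E
Mark C: refs=C G, marked=C
Mark D: refs=G, marked=C D
Mark E: refs=A, marked=C D E
Mark G: refs=null, marked=C D E G
Mark A: refs=null H D, marked=A C D E G
Mark H: refs=null, marked=A C D E G H
Unmarked (collected): B F I J K

Answer: A C D E G H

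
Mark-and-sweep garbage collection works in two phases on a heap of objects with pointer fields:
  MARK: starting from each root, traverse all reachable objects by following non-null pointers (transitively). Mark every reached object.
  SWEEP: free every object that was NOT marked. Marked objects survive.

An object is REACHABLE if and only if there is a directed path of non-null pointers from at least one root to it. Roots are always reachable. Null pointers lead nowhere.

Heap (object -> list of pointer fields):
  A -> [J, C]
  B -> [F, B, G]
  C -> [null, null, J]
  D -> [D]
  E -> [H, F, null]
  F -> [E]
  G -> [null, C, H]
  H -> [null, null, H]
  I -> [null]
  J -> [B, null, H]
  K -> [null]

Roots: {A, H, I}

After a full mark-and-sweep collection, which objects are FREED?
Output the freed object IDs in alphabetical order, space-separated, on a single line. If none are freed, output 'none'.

Answer: D K

Derivation:
Roots: A H I
Mark A: refs=J C, marked=A
Mark H: refs=null null H, marked=A H
Mark I: refs=null, marked=A H I
Mark J: refs=B null H, marked=A H I J
Mark C: refs=null null J, marked=A C H I J
Mark B: refs=F B G, marked=A B C H I J
Mark F: refs=E, marked=A B C F H I J
Mark G: refs=null C H, marked=A B C F G H I J
Mark E: refs=H F null, marked=A B C E F G H I J
Unmarked (collected): D K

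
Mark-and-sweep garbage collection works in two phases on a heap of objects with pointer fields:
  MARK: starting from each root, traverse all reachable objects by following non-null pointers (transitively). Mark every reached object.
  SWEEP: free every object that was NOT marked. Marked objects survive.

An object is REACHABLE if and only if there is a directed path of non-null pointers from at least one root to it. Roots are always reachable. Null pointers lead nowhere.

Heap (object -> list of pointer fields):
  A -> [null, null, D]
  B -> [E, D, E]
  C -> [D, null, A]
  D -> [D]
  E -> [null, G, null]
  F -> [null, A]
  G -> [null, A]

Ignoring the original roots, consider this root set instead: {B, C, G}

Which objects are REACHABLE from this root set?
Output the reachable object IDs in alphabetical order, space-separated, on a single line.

Roots: B C G
Mark B: refs=E D E, marked=B
Mark C: refs=D null A, marked=B C
Mark G: refs=null A, marked=B C G
Mark E: refs=null G null, marked=B C E G
Mark D: refs=D, marked=B C D E G
Mark A: refs=null null D, marked=A B C D E G
Unmarked (collected): F

Answer: A B C D E G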